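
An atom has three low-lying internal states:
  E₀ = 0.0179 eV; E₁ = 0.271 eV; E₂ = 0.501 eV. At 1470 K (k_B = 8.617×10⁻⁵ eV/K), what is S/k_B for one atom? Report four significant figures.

0.4531

k_BT = 8.617×10⁻⁵ × 1470 K = 0.126670 eV.
Eᵢ/kT = 0.141312, 2.13942, 3.95516.
Z = Σ e^(−Eᵢ/kT) = e^(−0.141312) + e^(−2.13942) + e^(−3.95516) = 0.868218 + 0.117723 + 0.0191556 = 1.00510.
⟨E⟩ = Σ EᵢPᵢ = 0.0567516 eV.
S/k_B = ln Z + ⟨E⟩/kT = ln(1.00510) + 0.0567516/0.126670 = 0.00508704 + 0.448027 = 0.4531.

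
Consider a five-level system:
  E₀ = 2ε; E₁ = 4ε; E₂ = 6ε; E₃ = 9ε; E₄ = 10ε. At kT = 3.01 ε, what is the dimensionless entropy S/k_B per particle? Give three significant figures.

Eᵢ/kT = 0.66445, 1.3289, 1.9934, 2.9900, 3.3223.
Z = Σ e^(−Eᵢ/kT) = e^(−0.66445) + e^(−1.3289) + e^(−1.9934) + e^(−2.9900) + e^(−3.3223) = 0.51456 + 0.26477 + 0.13623 + 0.050287 + 0.036070 = 1.0019.
⟨E⟩ = Σ EᵢPᵢ = 3.7118 ε.
S/k_B = ln Z + ⟨E⟩/kT = ln(1.0019) + 3.7118/3.01 = 0.0018982 + 1.2332 = 1.24.

1.24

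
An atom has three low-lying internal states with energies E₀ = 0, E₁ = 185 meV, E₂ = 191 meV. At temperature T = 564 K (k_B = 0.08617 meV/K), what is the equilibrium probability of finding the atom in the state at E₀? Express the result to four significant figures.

0.9598

k_BT = 0.08617 × 564 K = 48.5999 meV.
Eᵢ/kT = 0, 3.80659, 3.93005.
Z = Σ e^(−Eᵢ/kT) = e^(−0) + e^(−3.80659) + e^(−3.93005) = 1.00000 + 0.0222238 + 0.0196427 = 1.04187.
P₀ = e^(−E₀/kT) / Z = 1.00000/1.04187 = 0.9598.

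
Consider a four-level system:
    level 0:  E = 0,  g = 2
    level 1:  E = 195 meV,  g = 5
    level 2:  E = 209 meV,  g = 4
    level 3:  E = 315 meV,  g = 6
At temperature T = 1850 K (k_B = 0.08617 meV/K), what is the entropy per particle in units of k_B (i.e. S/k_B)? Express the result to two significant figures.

k_BT = 0.08617 × 1850 K = 159.4 meV.
Eᵢ/kT = 0, 1.223, 1.311, 1.976.
Z = Σ gᵢe^(−Eᵢ/kT) = 2·e^(−0) + 5·e^(−1.223) + 4·e^(−1.311) + 6·e^(−1.976) = 2.000 + 1.472 + 1.078 + 0.8317 = 5.382.
⟨E⟩ = Σ EᵢPᵢ = 143.9 meV.
S/k_B = ln Z + ⟨E⟩/kT = ln(5.382) + 143.9/159.4 = 1.683 + 0.9028 = 2.6.

2.6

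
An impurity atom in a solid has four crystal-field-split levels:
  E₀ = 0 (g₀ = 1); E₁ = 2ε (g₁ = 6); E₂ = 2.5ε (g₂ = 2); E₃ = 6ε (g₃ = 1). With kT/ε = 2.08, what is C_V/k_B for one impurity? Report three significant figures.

Eᵢ/kT = 0, 0.96154, 1.2019, 2.8846.
Z = Σ gᵢe^(−Eᵢ/kT) = 1·e^(−0) + 6·e^(−0.96154) + 2·e^(−1.2019) + 1·e^(−2.8846) = 1.0000 + 2.2938 + 0.60124 + 0.055877 = 3.9509.
⟨E⟩ = 1.6265 ε, ⟨E²⟩ = 3.7826 ε².
C_V/k_B = (⟨E²⟩ − ⟨E⟩²)/(kT)² = (3.7826 − 2.6455)/4.3264 = 0.263.

0.263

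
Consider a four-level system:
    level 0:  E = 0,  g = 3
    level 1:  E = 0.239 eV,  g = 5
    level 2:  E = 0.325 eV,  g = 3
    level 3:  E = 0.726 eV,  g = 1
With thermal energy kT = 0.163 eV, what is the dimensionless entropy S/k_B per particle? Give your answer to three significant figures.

Eᵢ/kT = 0, 1.4663, 1.9939, 4.4540.
Z = Σ gᵢe^(−Eᵢ/kT) = 3·e^(−0) + 5·e^(−1.4663) + 3·e^(−1.9939) + 1·e^(−4.4540) = 3.0000 + 1.1539 + 0.40849 + 0.011632 = 4.5740.
⟨E⟩ = Σ EᵢPᵢ = 0.091164 eV.
S/k_B = ln Z + ⟨E⟩/kT = ln(4.5740) + 0.091164/0.163 = 1.5204 + 0.55929 = 2.08.

2.08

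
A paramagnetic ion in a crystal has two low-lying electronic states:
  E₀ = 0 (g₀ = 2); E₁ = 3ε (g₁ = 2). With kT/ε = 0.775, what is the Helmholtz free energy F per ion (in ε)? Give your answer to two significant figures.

Eᵢ/kT = 0, 3.871.
Z = Σ gᵢe^(−Eᵢ/kT) = 2·e^(−0) + 2·e^(−3.871) = 2.000 + 0.04168 = 2.042.
F = −kT ln Z = −0.775 × ln(2.042) = −0.775 × 0.7139 = -0.55 ε.

-0.55 ε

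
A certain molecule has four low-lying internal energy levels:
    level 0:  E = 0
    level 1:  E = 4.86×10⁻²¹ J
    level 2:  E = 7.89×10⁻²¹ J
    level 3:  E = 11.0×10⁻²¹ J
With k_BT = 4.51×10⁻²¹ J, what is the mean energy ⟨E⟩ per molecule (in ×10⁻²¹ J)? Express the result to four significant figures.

Eᵢ/kT = 0, 1.07761, 1.74945, 2.43902.
Z = Σ e^(−Eᵢ/kT) = e^(−0) + e^(−1.07761) + e^(−1.74945) + e^(−2.43902) = 1.00000 + 0.340408 + 0.173870 + 0.0872463 = 1.60152.
⟨E⟩ = Σ Eᵢ e^(−Eᵢ/kT) / Z = (0·1.00000 + 4.86·0.340408 + 7.89·0.173870 + 11.0·0.0872463) / 1.60152 = 2.489 ×10⁻²¹ J.

2.489 ×10⁻²¹ J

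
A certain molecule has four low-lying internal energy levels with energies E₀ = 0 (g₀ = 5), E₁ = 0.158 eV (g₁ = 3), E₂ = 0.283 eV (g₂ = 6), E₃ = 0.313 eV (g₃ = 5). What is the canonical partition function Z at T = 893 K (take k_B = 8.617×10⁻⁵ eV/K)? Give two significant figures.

k_BT = 8.617×10⁻⁵ × 893 K = 0.07695 eV.
Eᵢ/kT = 0, 2.053, 3.678, 4.068.
Z = Σ gᵢe^(−Eᵢ/kT) = 5·e^(−0) + 3·e^(−2.053) + 6·e^(−3.678) + 5·e^(−4.068) = 5.000 + 0.3850 + 0.1516 + 0.08556 = 5.622.

Z = 5.6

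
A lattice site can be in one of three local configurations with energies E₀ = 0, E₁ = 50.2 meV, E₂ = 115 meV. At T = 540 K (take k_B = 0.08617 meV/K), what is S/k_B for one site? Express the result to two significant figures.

k_BT = 0.08617 × 540 K = 46.53 meV.
Eᵢ/kT = 0, 1.079, 2.472.
Z = Σ e^(−Eᵢ/kT) = e^(−0) + e^(−1.079) + e^(−2.472) = 1.000 + 0.3399 + 0.08442 = 1.424.
⟨E⟩ = Σ EᵢPᵢ = 18.80 meV.
S/k_B = ln Z + ⟨E⟩/kT = ln(1.424) + 18.80/46.53 = 0.3535 + 0.4040 = 0.76.

0.76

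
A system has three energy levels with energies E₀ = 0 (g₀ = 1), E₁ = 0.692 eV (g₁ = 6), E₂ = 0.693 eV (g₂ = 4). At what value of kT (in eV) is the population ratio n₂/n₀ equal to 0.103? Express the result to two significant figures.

0.19 eV

n₂/n₀ = (g₂/g₀) exp[−(E₂−E₀)/kT] = 0.103.
⇒ (E₂−E₀)/kT = ln((4/1)/0.103) = ln(38.83) = 3.659.
kT = 0.693 eV / 3.659 = 0.19 eV.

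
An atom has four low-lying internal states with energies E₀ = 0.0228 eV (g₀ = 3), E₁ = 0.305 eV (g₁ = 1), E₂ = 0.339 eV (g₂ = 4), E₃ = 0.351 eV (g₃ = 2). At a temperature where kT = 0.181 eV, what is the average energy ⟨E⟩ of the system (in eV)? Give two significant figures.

0.11 eV

Eᵢ/kT = 0.1260, 1.685, 1.873, 1.939.
Z = Σ gᵢe^(−Eᵢ/kT) = 3·e^(−0.1260) + 1·e^(−1.685) + 4·e^(−1.873) + 2·e^(−1.939) = 2.645 + 0.1854 + 0.6146 + 0.2877 = 3.733.
⟨E⟩ = Σ Eᵢ gᵢe^(−Eᵢ/kT) / Z = (0.0228·2.645 + 0.305·0.1854 + 0.339·0.6146 + 0.351·0.2877) / 3.733 = 0.11 eV.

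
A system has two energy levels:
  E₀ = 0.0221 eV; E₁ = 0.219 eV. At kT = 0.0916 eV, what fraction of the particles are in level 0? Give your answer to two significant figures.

0.90

Eᵢ/kT = 0.2413, 2.391.
Z = Σ e^(−Eᵢ/kT) = e^(−0.2413) + e^(−2.391) = 0.7856 + 0.09154 = 0.8771.
P₀ = e^(−E₀/kT) / Z = 0.7856/0.8771 = 0.90.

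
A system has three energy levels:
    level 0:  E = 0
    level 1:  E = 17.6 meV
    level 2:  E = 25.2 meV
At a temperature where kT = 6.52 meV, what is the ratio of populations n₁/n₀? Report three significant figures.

n₁/n₀ = exp[−(E₁−E₀)/kT] = exp(−(17.6 meV)/(6.52 meV)) = exp(-2.6994) = 0.0672.

0.0672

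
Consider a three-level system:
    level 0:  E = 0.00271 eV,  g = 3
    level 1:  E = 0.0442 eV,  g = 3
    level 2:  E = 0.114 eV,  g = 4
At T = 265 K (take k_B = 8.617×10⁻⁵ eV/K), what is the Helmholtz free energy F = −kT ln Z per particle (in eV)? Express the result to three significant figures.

k_BT = 8.617×10⁻⁵ × 265 K = 0.022835 eV.
Eᵢ/kT = 0.11868, 1.9356, 4.9923.
Z = Σ gᵢe^(−Eᵢ/kT) = 3·e^(−0.11868) + 3·e^(−1.9356) + 4·e^(−4.9923) = 2.6643 + 0.43301 + 0.027160 = 3.1245.
F = −kT ln Z = −0.022835 × ln(3.1245) = −0.022835 × 1.1393 = -0.0260 eV.

-0.0260 eV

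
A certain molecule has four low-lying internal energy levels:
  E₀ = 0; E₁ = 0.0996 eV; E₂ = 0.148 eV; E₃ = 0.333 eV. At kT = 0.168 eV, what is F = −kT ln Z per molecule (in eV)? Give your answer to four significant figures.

Eᵢ/kT = 0, 0.592857, 0.880952, 1.98214.
Z = Σ e^(−Eᵢ/kT) = e^(−0) + e^(−0.592857) + e^(−0.880952) + e^(−1.98214) = 1.00000 + 0.552746 + 0.414388 + 0.137774 = 2.10491.
F = −kT ln Z = −0.168 × ln(2.10491) = −0.168 × 0.744273 = -0.1250 eV.

-0.1250 eV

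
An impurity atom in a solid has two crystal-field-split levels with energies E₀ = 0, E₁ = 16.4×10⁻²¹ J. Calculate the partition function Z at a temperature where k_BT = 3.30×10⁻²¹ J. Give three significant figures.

Z = 1.01

Eᵢ/kT = 0, 4.9697.
Z = Σ e^(−Eᵢ/kT) = e^(−0) + e^(−4.9697) = 1.0000 + 0.0069452 = 1.0069.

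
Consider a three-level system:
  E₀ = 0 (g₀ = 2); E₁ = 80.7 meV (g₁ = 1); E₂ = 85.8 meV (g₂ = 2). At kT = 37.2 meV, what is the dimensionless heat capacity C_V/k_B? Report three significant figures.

0.597

Eᵢ/kT = 0, 2.1694, 2.3065.
Z = Σ gᵢe^(−Eᵢ/kT) = 2·e^(−0) + 1·e^(−2.1694) + 2·e^(−2.3065) = 2.0000 + 0.11425 + 0.19922 = 2.3135.
⟨E⟩ = 11.374 meV, ⟨E²⟩ = 955.54 meV².
C_V/k_B = (⟨E²⟩ − ⟨E⟩²)/(kT)² = (955.54 − 129.37)/1383.8 = 0.597.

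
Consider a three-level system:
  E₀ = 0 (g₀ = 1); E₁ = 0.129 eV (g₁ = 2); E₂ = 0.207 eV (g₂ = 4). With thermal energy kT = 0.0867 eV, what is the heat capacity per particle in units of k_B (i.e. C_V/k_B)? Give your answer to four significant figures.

0.9757

Eᵢ/kT = 0, 1.48789, 2.38754.
Z = Σ gᵢe^(−Eᵢ/kT) = 1·e^(−0) + 2·e^(−1.48789) + 4·e^(−2.38754) = 1.00000 + 0.451697 + 0.367421 = 1.81912.
⟨E⟩ = 0.0738407 eV, ⟨E²⟩ = 0.0127866 eV².
C_V/k_B = (⟨E²⟩ − ⟨E⟩²)/(kT)² = (0.0127866 − 0.00545245)/0.00751689 = 0.9757.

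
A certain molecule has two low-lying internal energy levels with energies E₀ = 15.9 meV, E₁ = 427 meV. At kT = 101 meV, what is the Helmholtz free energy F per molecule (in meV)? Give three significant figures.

Eᵢ/kT = 0.15743, 4.2277.
Z = Σ e^(−Eᵢ/kT) = e^(−0.15743) + e^(−4.2277) = 0.85434 + 0.014586 = 0.86893.
F = −kT ln Z = −101 × ln(0.86893) = −101 × -0.14049 = 14.2 meV.

14.2 meV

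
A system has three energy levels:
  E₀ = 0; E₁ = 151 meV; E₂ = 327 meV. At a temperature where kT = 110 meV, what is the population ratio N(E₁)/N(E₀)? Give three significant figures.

0.253

n₁/n₀ = exp[−(E₁−E₀)/kT] = exp(−(151 meV)/(110 meV)) = exp(-1.3727) = 0.253.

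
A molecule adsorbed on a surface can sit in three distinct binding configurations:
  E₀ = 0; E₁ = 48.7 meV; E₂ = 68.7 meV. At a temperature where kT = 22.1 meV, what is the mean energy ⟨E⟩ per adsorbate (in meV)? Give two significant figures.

Eᵢ/kT = 0, 2.204, 3.109.
Z = Σ e^(−Eᵢ/kT) = e^(−0) + e^(−2.204) + e^(−3.109) = 1.000 + 0.1104 + 0.04465 = 1.155.
⟨E⟩ = Σ Eᵢ e^(−Eᵢ/kT) / Z = (0·1.000 + 48.7·0.1104 + 68.7·0.04465) / 1.155 = 7.3 meV.

7.3 meV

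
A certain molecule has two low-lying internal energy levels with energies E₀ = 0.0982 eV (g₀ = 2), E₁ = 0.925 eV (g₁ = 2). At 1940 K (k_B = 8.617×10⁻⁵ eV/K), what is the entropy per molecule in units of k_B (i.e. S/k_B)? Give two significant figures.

0.74

k_BT = 8.617×10⁻⁵ × 1940 K = 0.1672 eV.
Eᵢ/kT = 0.5873, 5.532.
Z = Σ gᵢe^(−Eᵢ/kT) = 2·e^(−0.5873) + 2·e^(−5.532) = 1.112 + 0.007916 = 1.120.
⟨E⟩ = Σ EᵢPᵢ = 0.1040 eV.
S/k_B = ln Z + ⟨E⟩/kT = ln(1.120) + 0.1040/0.1672 = 0.1133 + 0.6220 = 0.74.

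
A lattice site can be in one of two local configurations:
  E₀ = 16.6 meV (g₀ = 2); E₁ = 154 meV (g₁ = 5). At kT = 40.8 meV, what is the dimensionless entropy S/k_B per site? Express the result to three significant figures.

1.04

Eᵢ/kT = 0.40686, 3.7745.
Z = Σ gᵢe^(−Eᵢ/kT) = 2·e^(−0.40686) + 5·e^(−3.7745) = 1.3315 + 0.11474 = 1.4462.
⟨E⟩ = Σ EᵢPᵢ = 27.502 meV.
S/k_B = ln Z + ⟨E⟩/kT = ln(1.4462) + 27.502/40.8 = 0.36894 + 0.67407 = 1.04.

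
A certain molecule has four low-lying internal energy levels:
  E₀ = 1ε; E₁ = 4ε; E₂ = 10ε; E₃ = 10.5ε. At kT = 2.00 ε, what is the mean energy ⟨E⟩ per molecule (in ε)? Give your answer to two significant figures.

Eᵢ/kT = 0.5000, 2.000, 5.000, 5.250.
Z = Σ e^(−Eᵢ/kT) = e^(−0.5000) + e^(−2.000) + e^(−5.000) + e^(−5.250) = 0.6065 + 0.1353 + 0.006738 + 0.005248 = 0.7538.
⟨E⟩ = Σ Eᵢ e^(−Eᵢ/kT) / Z = (1·0.6065 + 4·0.1353 + 10·0.006738 + 10.5·0.005248) / 0.7538 = 1.7 ε.

1.7 ε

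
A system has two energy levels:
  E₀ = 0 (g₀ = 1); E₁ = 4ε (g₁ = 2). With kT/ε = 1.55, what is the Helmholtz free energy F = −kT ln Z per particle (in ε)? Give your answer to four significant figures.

Eᵢ/kT = 0, 2.58065.
Z = Σ gᵢe^(−Eᵢ/kT) = 1·e^(−0) + 2·e^(−2.58065) = 1.00000 + 0.151450 = 1.15145.
F = −kT ln Z = −1.55 × ln(1.15145) = −1.55 × 0.141022 = -0.2186 ε.

-0.2186 ε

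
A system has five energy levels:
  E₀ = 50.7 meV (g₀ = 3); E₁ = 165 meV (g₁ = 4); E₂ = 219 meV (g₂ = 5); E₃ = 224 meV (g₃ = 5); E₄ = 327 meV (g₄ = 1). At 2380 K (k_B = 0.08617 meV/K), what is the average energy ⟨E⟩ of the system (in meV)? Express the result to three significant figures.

k_BT = 0.08617 × 2380 K = 205.08 meV.
Eᵢ/kT = 0.24722, 0.80456, 1.0679, 1.0923, 1.5945.
Z = Σ gᵢe^(−Eᵢ/kT) = 3·e^(−0.24722) + 4·e^(−0.80456) + 5·e^(−1.0679) + 5·e^(−1.0923) + 1·e^(−1.5945) = 2.3429 + 1.7891 + 1.7186 + 1.6772 + 0.20301 = 7.7308.
⟨E⟩ = Σ Eᵢ gᵢe^(−Eᵢ/kT) / Z = (50.7·2.3429 + 165·1.7891 + 219·1.7186 + 224·1.6772 + 327·0.20301) / 7.7308 = 159 meV.

159 meV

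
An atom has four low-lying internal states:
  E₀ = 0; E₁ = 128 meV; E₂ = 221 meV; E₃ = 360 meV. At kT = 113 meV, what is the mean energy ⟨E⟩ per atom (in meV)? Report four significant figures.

Eᵢ/kT = 0, 1.13274, 1.95575, 3.18584.
Z = Σ e^(−Eᵢ/kT) = e^(−0) + e^(−1.13274) + e^(−1.95575) + e^(−3.18584) = 1.00000 + 0.322149 + 0.141458 + 0.0413435 = 1.50495.
⟨E⟩ = Σ Eᵢ e^(−Eᵢ/kT) / Z = (0·1.00000 + 128·0.322149 + 221·0.141458 + 360·0.0413435) / 1.50495 = 58.06 meV.

58.06 meV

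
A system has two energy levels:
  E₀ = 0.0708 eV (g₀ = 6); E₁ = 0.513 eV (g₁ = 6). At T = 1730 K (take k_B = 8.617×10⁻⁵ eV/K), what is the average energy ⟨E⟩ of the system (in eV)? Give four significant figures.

0.09246 eV

k_BT = 8.617×10⁻⁵ × 1730 K = 0.149074 eV.
Eᵢ/kT = 0.474932, 3.44124.
Z = Σ gᵢe^(−Eᵢ/kT) = 6·e^(−0.474932) + 6·e^(−3.44124) = 3.73156 + 0.192150 = 3.92371.
⟨E⟩ = Σ Eᵢ gᵢe^(−Eᵢ/kT) / Z = (0.0708·3.73156 + 0.513·0.192150) / 3.92371 = 0.09246 eV.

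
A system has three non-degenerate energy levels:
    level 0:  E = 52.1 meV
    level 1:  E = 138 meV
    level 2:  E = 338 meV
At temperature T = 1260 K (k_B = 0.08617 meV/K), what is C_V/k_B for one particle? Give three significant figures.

k_BT = 0.08617 × 1260 K = 108.57 meV.
Eᵢ/kT = 0.47987, 1.2711, 3.1132.
Z = Σ e^(−Eᵢ/kT) = e^(−0.47987) + e^(−1.2711) + e^(−3.1132) = 0.61886 + 0.28052 + 0.044458 = 0.94384.
⟨E⟩ = 91.097 meV, ⟨E²⟩ = 12821 meV².
C_V/k_B = (⟨E²⟩ − ⟨E⟩²)/(kT)² = (12821 − 8298.7)/11787 = 0.384.

0.384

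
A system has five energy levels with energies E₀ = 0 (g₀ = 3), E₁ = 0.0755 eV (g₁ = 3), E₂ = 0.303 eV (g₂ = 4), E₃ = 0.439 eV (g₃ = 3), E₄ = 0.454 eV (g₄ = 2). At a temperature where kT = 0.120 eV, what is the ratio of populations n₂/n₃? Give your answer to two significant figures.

4.1

n₂/n₃ = (g₂/g₃) exp[−(E₂−E₃)/kT] = (4/3) × exp(−(-0.136 eV)/(0.120 eV)) = (4/3) × exp(1.133) = 4.1.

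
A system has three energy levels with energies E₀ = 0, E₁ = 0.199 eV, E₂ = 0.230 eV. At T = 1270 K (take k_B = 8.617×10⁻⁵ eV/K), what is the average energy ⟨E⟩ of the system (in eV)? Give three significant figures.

0.0470 eV

k_BT = 8.617×10⁻⁵ × 1270 K = 0.10944 eV.
Eᵢ/kT = 0, 1.8183, 2.1016.
Z = Σ e^(−Eᵢ/kT) = e^(−0) + e^(−1.8183) + e^(−2.1016) = 1.0000 + 0.16230 + 0.12226 = 1.2846.
⟨E⟩ = Σ Eᵢ e^(−Eᵢ/kT) / Z = (0·1.0000 + 0.199·0.16230 + 0.230·0.12226) / 1.2846 = 0.0470 eV.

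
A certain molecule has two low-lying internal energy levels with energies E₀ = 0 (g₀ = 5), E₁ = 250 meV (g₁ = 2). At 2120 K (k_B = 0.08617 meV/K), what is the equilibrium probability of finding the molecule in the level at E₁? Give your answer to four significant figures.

0.09239

k_BT = 0.08617 × 2120 K = 182.680 meV.
Eᵢ/kT = 0, 1.36851.
Z = Σ gᵢe^(−Eᵢ/kT) = 5·e^(−0) + 2·e^(−1.36851) = 5.00000 + 0.508972 = 5.50897.
P₁ = g₁ e^(−E₁/kT) / Z = 0.508972/5.50897 = 0.09239.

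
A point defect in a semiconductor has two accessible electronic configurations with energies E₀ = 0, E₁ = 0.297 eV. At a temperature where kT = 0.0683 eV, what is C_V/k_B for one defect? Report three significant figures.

Eᵢ/kT = 0, 4.3485.
Z = Σ e^(−Eᵢ/kT) = e^(−0) + e^(−4.3485) = 1.0000 + 0.012926 = 1.0129.
⟨E⟩ = 0.0037901 eV, ⟨E²⟩ = 0.0011257 eV².
C_V/k_B = (⟨E²⟩ − ⟨E⟩²)/(kT)² = (0.0011257 − 0.000014365)/0.0046649 = 0.238.

0.238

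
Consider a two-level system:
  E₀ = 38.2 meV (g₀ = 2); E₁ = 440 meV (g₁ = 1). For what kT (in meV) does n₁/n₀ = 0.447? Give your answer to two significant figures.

3600 meV

n₁/n₀ = (g₁/g₀) exp[−(E₁−E₀)/kT] = 0.447.
⇒ (E₁−E₀)/kT = ln((1/2)/0.447) = ln(1.119) = 0.1124.
kT = 401.8 meV / 0.1124 = 3600 meV.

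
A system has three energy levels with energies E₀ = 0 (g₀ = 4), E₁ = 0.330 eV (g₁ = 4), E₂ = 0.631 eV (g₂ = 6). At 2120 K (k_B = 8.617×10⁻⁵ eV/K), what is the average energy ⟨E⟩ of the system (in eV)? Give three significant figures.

0.0694 eV

k_BT = 8.617×10⁻⁵ × 2120 K = 0.18268 eV.
Eᵢ/kT = 0, 1.8064, 3.4541.
Z = Σ gᵢe^(−Eᵢ/kT) = 4·e^(−0) + 4·e^(−1.8064) + 6·e^(−3.4541) = 4.0000 + 0.65698 + 0.18969 = 4.8467.
⟨E⟩ = Σ Eᵢ gᵢe^(−Eᵢ/kT) / Z = (0·4.0000 + 0.330·0.65698 + 0.631·0.18969) / 4.8467 = 0.0694 eV.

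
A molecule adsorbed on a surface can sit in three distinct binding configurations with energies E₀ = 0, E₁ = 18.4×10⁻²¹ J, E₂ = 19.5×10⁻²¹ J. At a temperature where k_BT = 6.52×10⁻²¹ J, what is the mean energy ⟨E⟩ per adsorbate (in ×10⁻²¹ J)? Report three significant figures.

1.87 ×10⁻²¹ J

Eᵢ/kT = 0, 2.8221, 2.9908.
Z = Σ e^(−Eᵢ/kT) = e^(−0) + e^(−2.8221) + e^(−2.9908) = 1.0000 + 0.059481 + 0.050247 = 1.1097.
⟨E⟩ = Σ Eᵢ e^(−Eᵢ/kT) / Z = (0·1.0000 + 18.4·0.059481 + 19.5·0.050247) / 1.1097 = 1.87 ×10⁻²¹ J.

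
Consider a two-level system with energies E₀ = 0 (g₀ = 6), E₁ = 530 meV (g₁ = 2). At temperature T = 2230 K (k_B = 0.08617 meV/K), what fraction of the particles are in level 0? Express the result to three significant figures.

0.979

k_BT = 0.08617 × 2230 K = 192.16 meV.
Eᵢ/kT = 0, 2.7581.
Z = Σ gᵢe^(−Eᵢ/kT) = 6·e^(−0) + 2·e^(−2.7581) = 6.0000 + 0.12682 = 6.1268.
P₀ = g₀ e^(−E₀/kT) / Z = 6.0000/6.1268 = 0.979.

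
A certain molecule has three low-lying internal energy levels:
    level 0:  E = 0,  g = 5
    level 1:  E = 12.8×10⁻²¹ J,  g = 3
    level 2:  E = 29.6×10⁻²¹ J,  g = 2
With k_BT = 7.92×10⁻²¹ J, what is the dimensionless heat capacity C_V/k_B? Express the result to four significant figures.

Eᵢ/kT = 0, 1.61616, 3.73737.
Z = Σ gᵢe^(−Eᵢ/kT) = 5·e^(−0) + 3·e^(−1.61616) + 2·e^(−3.73737) = 5.00000 + 0.595980 + 0.0476333 = 5.64361.
⟨E⟩ = 1.60154, ⟨E²⟩ = 24.6969.
C_V/k_B = (⟨E²⟩ − ⟨E⟩²)/(kT)² = (24.6969 − 2.56493)/62.7264 = 0.3528.

0.3528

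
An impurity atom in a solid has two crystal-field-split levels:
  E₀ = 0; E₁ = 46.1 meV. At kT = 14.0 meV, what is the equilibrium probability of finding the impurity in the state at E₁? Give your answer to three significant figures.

Eᵢ/kT = 0, 3.2929.
Z = Σ e^(−Eᵢ/kT) = e^(−0) + e^(−3.2929) = 1.0000 + 0.037146 = 1.0371.
P₁ = e^(−E₁/kT) / Z = 0.037146/1.0371 = 0.0358.

0.0358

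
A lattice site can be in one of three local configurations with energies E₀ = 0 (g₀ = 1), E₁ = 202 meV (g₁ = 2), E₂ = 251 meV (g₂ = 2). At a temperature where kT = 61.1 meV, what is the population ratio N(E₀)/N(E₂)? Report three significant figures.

n₀/n₂ = (g₀/g₂) exp[−(E₀−E₂)/kT] = (1/2) × exp(−(-251 meV)/(61.1 meV)) = (1/2) × exp(4.1080) = 30.4.

30.4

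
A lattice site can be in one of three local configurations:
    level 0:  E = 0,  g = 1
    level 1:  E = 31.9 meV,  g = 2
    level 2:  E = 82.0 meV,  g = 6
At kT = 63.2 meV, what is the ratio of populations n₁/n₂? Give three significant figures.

n₁/n₂ = (g₁/g₂) exp[−(E₁−E₂)/kT] = (2/6) × exp(−(-50.1 meV)/(63.2 meV)) = (2/6) × exp(0.79272) = 0.736.

0.736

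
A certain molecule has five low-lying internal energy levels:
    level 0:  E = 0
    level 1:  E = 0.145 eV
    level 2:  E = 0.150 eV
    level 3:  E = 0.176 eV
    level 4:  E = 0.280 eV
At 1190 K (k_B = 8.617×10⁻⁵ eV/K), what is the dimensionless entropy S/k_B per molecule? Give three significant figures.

1.22

k_BT = 8.617×10⁻⁵ × 1190 K = 0.10254 eV.
Eᵢ/kT = 0, 1.4141, 1.4628, 1.7164, 2.7306.
Z = Σ e^(−Eᵢ/kT) = e^(−0) + e^(−1.4141) + e^(−1.4628) + e^(−1.7164) + e^(−2.7306) = 1.0000 + 0.24314 + 0.23159 + 0.17971 + 0.065180 = 1.7196.
⟨E⟩ = Σ EᵢPᵢ = 0.069710 eV.
S/k_B = ln Z + ⟨E⟩/kT = ln(1.7196) + 0.069710/0.10254 = 0.54209 + 0.67983 = 1.22.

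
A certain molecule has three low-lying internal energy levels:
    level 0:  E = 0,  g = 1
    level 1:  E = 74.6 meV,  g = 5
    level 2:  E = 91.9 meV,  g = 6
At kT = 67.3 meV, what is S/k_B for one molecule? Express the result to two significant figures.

Eᵢ/kT = 0, 1.108, 1.366.
Z = Σ gᵢe^(−Eᵢ/kT) = 1·e^(−0) + 5·e^(−1.108) + 6·e^(−1.366) = 1.000 + 1.651 + 1.531 = 4.182.
⟨E⟩ = Σ EᵢPᵢ = 63.10 meV.
S/k_B = ln Z + ⟨E⟩/kT = ln(4.182) + 63.10/67.3 = 1.431 + 0.9376 = 2.4.

2.4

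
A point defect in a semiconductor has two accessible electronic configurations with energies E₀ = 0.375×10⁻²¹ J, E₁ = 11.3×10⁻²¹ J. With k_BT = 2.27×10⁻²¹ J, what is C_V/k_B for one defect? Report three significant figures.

0.185

Eᵢ/kT = 0.16520, 4.9780.
Z = Σ e^(−Eᵢ/kT) = e^(−0.16520) + e^(−4.9780) = 0.84772 + 0.0068878 = 0.85461.
⟨E⟩ = 0.46305, ⟨E²⟩ = 1.1686.
C_V/k_B = (⟨E²⟩ − ⟨E⟩²)/(kT)² = (1.1686 − 0.21442)/5.1529 = 0.185.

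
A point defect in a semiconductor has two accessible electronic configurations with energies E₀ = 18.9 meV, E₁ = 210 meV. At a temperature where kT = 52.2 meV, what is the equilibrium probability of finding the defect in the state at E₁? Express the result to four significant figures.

Eᵢ/kT = 0.362069, 4.02299.
Z = Σ e^(−Eᵢ/kT) = e^(−0.362069) + e^(−4.02299) = 0.696234 + 0.0178994 = 0.714133.
P₁ = e^(−E₁/kT) / Z = 0.0178994/0.714133 = 0.02506.

0.02506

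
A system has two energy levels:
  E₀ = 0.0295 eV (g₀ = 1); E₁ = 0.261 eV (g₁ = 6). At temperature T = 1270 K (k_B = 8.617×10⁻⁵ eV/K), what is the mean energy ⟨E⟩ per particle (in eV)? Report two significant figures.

0.13 eV

k_BT = 8.617×10⁻⁵ × 1270 K = 0.1094 eV.
Eᵢ/kT = 0.2697, 2.386.
Z = Σ gᵢe^(−Eᵢ/kT) = 1·e^(−0.2697) + 6·e^(−2.386) = 0.7636 + 0.5520 = 1.316.
⟨E⟩ = Σ Eᵢ gᵢe^(−Eᵢ/kT) / Z = (0.0295·0.7636 + 0.261·0.5520) / 1.316 = 0.13 eV.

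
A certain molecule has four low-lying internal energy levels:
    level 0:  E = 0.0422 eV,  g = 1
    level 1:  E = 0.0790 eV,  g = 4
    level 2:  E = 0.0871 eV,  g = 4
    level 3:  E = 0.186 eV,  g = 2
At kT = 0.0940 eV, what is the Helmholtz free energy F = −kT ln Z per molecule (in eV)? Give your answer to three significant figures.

Eᵢ/kT = 0.44894, 0.84043, 0.92660, 1.9787.
Z = Σ gᵢe^(−Eᵢ/kT) = 1·e^(−0.44894) + 4·e^(−0.84043) + 4·e^(−0.92660) + 2·e^(−1.9787) = 0.63830 + 1.7261 + 1.5836 + 0.27650 = 4.2245.
F = −kT ln Z = −0.0940 × ln(4.2245) = −0.0940 × 1.4409 = -0.135 eV.

-0.135 eV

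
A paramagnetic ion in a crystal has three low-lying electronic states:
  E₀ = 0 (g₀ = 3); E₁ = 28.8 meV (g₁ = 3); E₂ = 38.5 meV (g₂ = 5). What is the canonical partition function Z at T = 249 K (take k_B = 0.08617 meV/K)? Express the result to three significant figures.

Z = 4.61

k_BT = 0.08617 × 249 K = 21.456 meV.
Eᵢ/kT = 0, 1.3423, 1.7944.
Z = Σ gᵢe^(−Eᵢ/kT) = 3·e^(−0) + 3·e^(−1.3423) + 5·e^(−1.7944) = 3.0000 + 0.78373 + 0.83114 = 4.6149.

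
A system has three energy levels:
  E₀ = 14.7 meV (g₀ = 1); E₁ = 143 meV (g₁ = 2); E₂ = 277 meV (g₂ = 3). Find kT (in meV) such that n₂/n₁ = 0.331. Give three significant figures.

n₂/n₁ = (g₂/g₁) exp[−(E₂−E₁)/kT] = 0.331.
⇒ (E₂−E₁)/kT = ln((3/2)/0.331) = ln(4.5317) = 1.5111.
kT = 134 meV / 1.5111 = 88.7 meV.

88.7 meV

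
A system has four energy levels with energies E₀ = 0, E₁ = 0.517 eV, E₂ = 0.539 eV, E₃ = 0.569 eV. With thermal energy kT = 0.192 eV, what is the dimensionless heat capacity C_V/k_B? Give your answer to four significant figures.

Eᵢ/kT = 0, 2.69271, 2.80729, 2.96354.
Z = Σ e^(−Eᵢ/kT) = e^(−0) + e^(−2.69271) + e^(−2.80729) + e^(−2.96354) = 1.00000 + 0.0676972 + 0.0603684 + 0.0516358 = 1.17970.
⟨E⟩ = 0.0821555 eV, ⟨E²⟩ = 0.0443763 eV².
C_V/k_B = (⟨E²⟩ − ⟨E⟩²)/(kT)² = (0.0443763 − 0.00674953)/0.0368640 = 1.021.

1.021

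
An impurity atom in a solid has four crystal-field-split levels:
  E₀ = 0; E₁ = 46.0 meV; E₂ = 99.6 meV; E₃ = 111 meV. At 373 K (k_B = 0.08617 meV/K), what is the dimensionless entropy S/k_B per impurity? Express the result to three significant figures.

0.724

k_BT = 0.08617 × 373 K = 32.141 meV.
Eᵢ/kT = 0, 1.4312, 3.0988, 3.4535.
Z = Σ e^(−Eᵢ/kT) = e^(−0) + e^(−1.4312) + e^(−3.0988) + e^(−3.4535) = 1.0000 + 0.23902 + 0.045103 + 0.031635 = 1.3158.
⟨E⟩ = Σ EᵢPᵢ = 14.439 meV.
S/k_B = ln Z + ⟨E⟩/kT = ln(1.3158) + 14.439/32.141 = 0.27444 + 0.44924 = 0.724.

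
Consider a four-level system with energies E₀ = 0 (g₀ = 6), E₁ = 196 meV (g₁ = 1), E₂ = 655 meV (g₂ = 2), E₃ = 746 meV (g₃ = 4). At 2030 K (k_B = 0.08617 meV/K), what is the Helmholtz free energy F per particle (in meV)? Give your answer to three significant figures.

-326 meV

k_BT = 0.08617 × 2030 K = 174.93 meV.
Eᵢ/kT = 0, 1.1204, 3.7444, 4.2646.
Z = Σ gᵢe^(−Eᵢ/kT) = 6·e^(−0) + 1·e^(−1.1204) + 2·e^(−3.7444) + 4·e^(−4.2646) = 6.0000 + 0.32615 + 0.047300 + 0.056230 = 6.4297.
F = −kT ln Z = −174.93 × ln(6.4297) = −174.93 × 1.8609 = -326 meV.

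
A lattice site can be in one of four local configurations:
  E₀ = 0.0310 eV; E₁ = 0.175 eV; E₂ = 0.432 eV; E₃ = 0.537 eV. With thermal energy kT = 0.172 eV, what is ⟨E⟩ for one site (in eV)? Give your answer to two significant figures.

Eᵢ/kT = 0.1802, 1.017, 2.512, 3.122.
Z = Σ e^(−Eᵢ/kT) = e^(−0.1802) + e^(−1.017) + e^(−2.512) + e^(−3.122) = 0.8351 + 0.3617 + 0.08111 + 0.04407 = 1.322.
⟨E⟩ = Σ Eᵢ e^(−Eᵢ/kT) / Z = (0.0310·0.8351 + 0.175·0.3617 + 0.432·0.08111 + 0.537·0.04407) / 1.322 = 0.11 eV.

0.11 eV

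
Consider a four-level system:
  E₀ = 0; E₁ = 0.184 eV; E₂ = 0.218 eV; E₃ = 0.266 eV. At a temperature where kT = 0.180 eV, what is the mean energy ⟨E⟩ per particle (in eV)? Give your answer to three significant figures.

0.102 eV

Eᵢ/kT = 0, 1.0222, 1.2111, 1.4778.
Z = Σ e^(−Eᵢ/kT) = e^(−0) + e^(−1.0222) + e^(−1.2111) + e^(−1.4778) = 1.0000 + 0.35980 + 0.29787 + 0.22814 = 1.8858.
⟨E⟩ = Σ Eᵢ e^(−Eᵢ/kT) / Z = (0·1.0000 + 0.184·0.35980 + 0.218·0.29787 + 0.266·0.22814) / 1.8858 = 0.102 eV.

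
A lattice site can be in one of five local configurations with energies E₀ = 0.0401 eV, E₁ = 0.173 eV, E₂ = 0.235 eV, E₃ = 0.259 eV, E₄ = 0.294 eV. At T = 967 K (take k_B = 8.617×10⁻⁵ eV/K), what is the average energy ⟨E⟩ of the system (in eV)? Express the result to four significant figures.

k_BT = 8.617×10⁻⁵ × 967 K = 0.0833264 eV.
Eᵢ/kT = 0.481240, 2.07617, 2.82023, 3.10826, 3.52829.
Z = Σ e^(−Eᵢ/kT) = e^(−0.481240) + e^(−2.07617) + e^(−2.82023) + e^(−3.10826) + e^(−3.52829) = 0.618017 + 0.125410 + 0.0595922 + 0.0446786 + 0.0293551 = 0.877053.
⟨E⟩ = Σ Eᵢ e^(−Eᵢ/kT) / Z = (0.0401·0.618017 + 0.173·0.125410 + 0.235·0.0595922 + 0.259·0.0446786 + 0.294·0.0293551) / 0.877053 = 0.09200 eV.

0.09200 eV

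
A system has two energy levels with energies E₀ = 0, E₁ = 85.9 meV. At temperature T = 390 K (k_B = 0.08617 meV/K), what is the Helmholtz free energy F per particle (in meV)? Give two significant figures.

-2.5 meV

k_BT = 0.08617 × 390 K = 33.61 meV.
Eᵢ/kT = 0, 2.556.
Z = Σ e^(−Eᵢ/kT) = e^(−0) + e^(−2.556) = 1.000 + 0.07761 = 1.078.
F = −kT ln Z = −33.61 × ln(1.078) = −33.61 × 0.07511 = -2.5 meV.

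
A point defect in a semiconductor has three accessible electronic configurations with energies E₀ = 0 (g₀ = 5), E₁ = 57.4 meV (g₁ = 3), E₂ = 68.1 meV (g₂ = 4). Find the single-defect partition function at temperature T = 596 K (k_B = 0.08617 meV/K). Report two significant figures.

k_BT = 0.08617 × 596 K = 51.36 meV.
Eᵢ/kT = 0, 1.118, 1.326.
Z = Σ gᵢe^(−Eᵢ/kT) = 5·e^(−0) + 3·e^(−1.118) + 4·e^(−1.326) = 5.000 + 0.9808 + 1.062 = 7.043.

Z = 7.0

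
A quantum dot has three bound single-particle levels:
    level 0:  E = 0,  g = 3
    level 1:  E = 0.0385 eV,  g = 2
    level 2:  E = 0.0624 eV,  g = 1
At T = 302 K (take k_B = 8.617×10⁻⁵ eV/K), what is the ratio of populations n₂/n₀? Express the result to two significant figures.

0.030

k_BT = 8.617×10⁻⁵ × 302 K = 0.02602 eV.
n₂/n₀ = (g₂/g₀) exp[−(E₂−E₀)/kT] = (1/3) × exp(−(0.0624 eV)/(0.02602 eV)) = (1/3) × exp(-2.398) = 0.030.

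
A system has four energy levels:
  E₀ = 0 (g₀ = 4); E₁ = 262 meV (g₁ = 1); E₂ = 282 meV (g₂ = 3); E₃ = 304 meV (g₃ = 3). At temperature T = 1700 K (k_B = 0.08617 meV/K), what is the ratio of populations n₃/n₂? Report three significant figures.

0.861

k_BT = 0.08617 × 1700 K = 146.49 meV.
n₃/n₂ = (g₃/g₂) exp[−(E₃−E₂)/kT] = (3/3) × exp(−(22 meV)/(146.49 meV)) = (3/3) × exp(-0.15018) = 0.861.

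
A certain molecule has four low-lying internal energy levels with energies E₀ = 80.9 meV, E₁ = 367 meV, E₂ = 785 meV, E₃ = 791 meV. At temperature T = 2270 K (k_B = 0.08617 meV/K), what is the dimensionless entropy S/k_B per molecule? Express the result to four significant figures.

0.6661

k_BT = 0.08617 × 2270 K = 195.606 meV.
Eᵢ/kT = 0.413586, 1.87622, 4.01317, 4.04384.
Z = Σ e^(−Eᵢ/kT) = e^(−0.413586) + e^(−1.87622) + e^(−4.01317) + e^(−4.04384) = 0.661275 + 0.153168 + 0.0180760 + 0.0175300 = 0.850049.
⟨E⟩ = Σ EᵢPᵢ = 162.068 meV.
S/k_B = ln Z + ⟨E⟩/kT = ln(0.850049) + 162.068/195.606 = -0.162461 + 0.828543 = 0.6661.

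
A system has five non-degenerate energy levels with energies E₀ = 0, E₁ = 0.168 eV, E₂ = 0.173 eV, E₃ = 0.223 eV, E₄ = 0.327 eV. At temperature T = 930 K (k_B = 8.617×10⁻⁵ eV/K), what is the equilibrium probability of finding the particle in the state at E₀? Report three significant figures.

0.759

k_BT = 8.617×10⁻⁵ × 930 K = 0.080138 eV.
Eᵢ/kT = 0, 2.0964, 2.1588, 2.7827, 4.0805.
Z = Σ e^(−Eᵢ/kT) = e^(−0) + e^(−2.0964) + e^(−2.1588) + e^(−2.7827) + e^(−4.0805) = 1.0000 + 0.12290 + 0.11546 + 0.061871 + 0.016899 = 1.3171.
P₀ = e^(−E₀/kT) / Z = 1.0000/1.3171 = 0.759.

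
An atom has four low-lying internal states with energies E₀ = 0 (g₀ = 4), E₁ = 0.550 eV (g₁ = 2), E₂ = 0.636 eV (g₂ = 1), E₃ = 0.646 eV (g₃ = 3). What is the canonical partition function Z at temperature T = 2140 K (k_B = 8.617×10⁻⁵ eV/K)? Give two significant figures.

k_BT = 8.617×10⁻⁵ × 2140 K = 0.1844 eV.
Eᵢ/kT = 0, 2.983, 3.449, 3.503.
Z = Σ gᵢe^(−Eᵢ/kT) = 4·e^(−0) + 2·e^(−2.983) + 1·e^(−3.449) + 3·e^(−3.503) = 4.000 + 0.1013 + 0.03178 + 0.09032 = 4.223.

Z = 4.2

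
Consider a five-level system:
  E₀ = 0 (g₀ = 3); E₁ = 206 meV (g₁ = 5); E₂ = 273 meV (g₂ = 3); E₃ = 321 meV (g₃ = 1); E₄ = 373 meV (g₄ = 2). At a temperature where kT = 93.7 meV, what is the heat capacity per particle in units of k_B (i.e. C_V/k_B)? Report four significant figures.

1.064

Eᵢ/kT = 0, 2.19851, 2.91355, 3.42583, 3.98079.
Z = Σ gᵢe^(−Eᵢ/kT) = 3·e^(−0) + 5·e^(−2.19851) + 3·e^(−2.91355) + 1·e^(−3.42583) + 2·e^(−3.98079) = 3.00000 + 0.554842 + 0.162848 + 0.0325223 + 0.0373418 = 3.78755.
⟨E⟩ = 48.3487 meV, ⟨E²⟩ = 11677.4 meV².
C_V/k_B = (⟨E²⟩ − ⟨E⟩²)/(kT)² = (11677.4 − 2337.60)/8779.69 = 1.064.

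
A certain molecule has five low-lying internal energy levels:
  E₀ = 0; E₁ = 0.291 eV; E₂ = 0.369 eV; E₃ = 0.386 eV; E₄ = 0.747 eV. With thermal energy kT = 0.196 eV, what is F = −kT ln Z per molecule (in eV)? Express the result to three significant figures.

Eᵢ/kT = 0, 1.4847, 1.8827, 1.9694, 3.8112.
Z = Σ e^(−Eᵢ/kT) = e^(−0) + e^(−1.4847) + e^(−1.8827) + e^(−1.9694) + e^(−3.8112) = 1.0000 + 0.22657 + 0.15218 + 0.13954 + 0.022122 = 1.5404.
F = −kT ln Z = −0.196 × ln(1.5404) = −0.196 × 0.43204 = -0.0847 eV.

-0.0847 eV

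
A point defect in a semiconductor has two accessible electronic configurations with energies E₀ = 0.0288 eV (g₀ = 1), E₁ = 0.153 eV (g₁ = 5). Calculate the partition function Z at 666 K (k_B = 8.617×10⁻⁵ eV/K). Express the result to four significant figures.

Z = 0.9531

k_BT = 8.617×10⁻⁵ × 666 K = 0.0573892 eV.
Eᵢ/kT = 0.501837, 2.66601.
Z = Σ gᵢe^(−Eᵢ/kT) = 1·e^(−0.501837) + 5·e^(−2.66601) = 0.605417 + 0.347645 = 0.953062.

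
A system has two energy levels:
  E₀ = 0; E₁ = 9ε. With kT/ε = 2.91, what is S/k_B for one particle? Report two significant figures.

0.18

Eᵢ/kT = 0, 3.093.
Z = Σ e^(−Eᵢ/kT) = e^(−0) + e^(−3.093) = 1.000 + 0.04537 = 1.045.
⟨E⟩ = Σ EᵢPᵢ = 0.3907 ε.
S/k_B = ln Z + ⟨E⟩/kT = ln(1.045) + 0.3907/2.91 = 0.04402 + 0.1343 = 0.18.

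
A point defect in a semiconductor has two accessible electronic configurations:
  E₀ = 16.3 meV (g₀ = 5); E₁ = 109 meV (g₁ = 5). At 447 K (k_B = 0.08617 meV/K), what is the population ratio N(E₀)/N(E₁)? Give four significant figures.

11.10

k_BT = 0.08617 × 447 K = 38.5180 meV.
n₀/n₁ = (g₀/g₁) exp[−(E₀−E₁)/kT] = (5/5) × exp(−(-92.7 meV)/(38.5180 meV)) = (5/5) × exp(2.40667) = 11.10.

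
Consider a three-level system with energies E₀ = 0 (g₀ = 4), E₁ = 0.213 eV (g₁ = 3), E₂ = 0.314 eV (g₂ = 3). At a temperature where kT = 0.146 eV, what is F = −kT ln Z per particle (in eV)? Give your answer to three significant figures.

-0.236 eV

Eᵢ/kT = 0, 1.4589, 2.1507.
Z = Σ gᵢe^(−Eᵢ/kT) = 4·e^(−0) + 3·e^(−1.4589) + 3·e^(−2.1507) = 4.0000 + 0.69748 + 0.34921 = 5.0467.
F = −kT ln Z = −0.146 × ln(5.0467) = −0.146 × 1.6187 = -0.236 eV.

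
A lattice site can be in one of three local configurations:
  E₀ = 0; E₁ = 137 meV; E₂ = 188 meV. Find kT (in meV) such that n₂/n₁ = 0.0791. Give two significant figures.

n₂/n₁ = exp[−(E₂−E₁)/kT] = 0.0791.
⇒ (E₂−E₁)/kT = ln(1/0.0791) = ln(12.64) = 2.537.
kT = 51 meV / 2.537 = 20 meV.

20 meV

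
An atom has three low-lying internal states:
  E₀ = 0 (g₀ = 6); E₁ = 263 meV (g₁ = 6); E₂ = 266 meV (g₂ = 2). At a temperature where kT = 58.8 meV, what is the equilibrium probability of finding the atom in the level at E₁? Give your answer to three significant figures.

Eᵢ/kT = 0, 4.4728, 4.5238.
Z = Σ gᵢe^(−Eᵢ/kT) = 6·e^(−0) + 6·e^(−4.4728) + 2·e^(−4.5238) = 6.0000 + 0.068492 + 0.021695 = 6.0902.
P₁ = g₁ e^(−E₁/kT) / Z = 0.068492/6.0902 = 0.0112.

0.0112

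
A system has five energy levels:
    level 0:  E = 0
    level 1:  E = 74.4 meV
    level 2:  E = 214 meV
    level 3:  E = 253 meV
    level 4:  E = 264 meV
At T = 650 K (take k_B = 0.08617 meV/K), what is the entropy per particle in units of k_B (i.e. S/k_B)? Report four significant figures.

k_BT = 0.08617 × 650 K = 56.0105 meV.
Eᵢ/kT = 0, 1.32832, 3.82071, 4.51701, 4.71340.
Z = Σ e^(−Eᵢ/kT) = e^(−0) + e^(−1.32832) + e^(−3.82071) + e^(−4.51701) + e^(−4.71340) = 1.00000 + 0.264922 + 0.0219122 + 0.0109216 + 0.00897421 = 1.30673.
⟨E⟩ = Σ EᵢPᵢ = 22.5997 meV.
S/k_B = ln Z + ⟨E⟩/kT = ln(1.30673) + 22.5997/56.0105 = 0.267528 + 0.403490 = 0.6710.

0.6710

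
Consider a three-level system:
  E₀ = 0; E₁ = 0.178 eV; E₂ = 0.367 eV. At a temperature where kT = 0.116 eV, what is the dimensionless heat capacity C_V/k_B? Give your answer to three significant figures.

Eᵢ/kT = 0, 1.5345, 3.1638.
Z = Σ e^(−Eᵢ/kT) = e^(−0) + e^(−1.5345) + e^(−3.1638) = 1.0000 + 0.21556 + 0.042265 = 1.2578.
⟨E⟩ = 0.042837 eV, ⟨E²⟩ = 0.0099558 eV².
C_V/k_B = (⟨E²⟩ − ⟨E⟩²)/(kT)² = (0.0099558 − 0.0018350)/0.013456 = 0.604.

0.604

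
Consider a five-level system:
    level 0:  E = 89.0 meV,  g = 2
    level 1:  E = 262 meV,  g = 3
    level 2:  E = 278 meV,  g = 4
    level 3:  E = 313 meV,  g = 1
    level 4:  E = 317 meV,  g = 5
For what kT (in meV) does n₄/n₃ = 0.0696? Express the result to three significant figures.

0.936 meV

n₄/n₃ = (g₄/g₃) exp[−(E₄−E₃)/kT] = 0.0696.
⇒ (E₄−E₃)/kT = ln((5/1)/0.0696) = ln(71.839) = 4.2744.
kT = 4 meV / 4.2744 = 0.936 meV.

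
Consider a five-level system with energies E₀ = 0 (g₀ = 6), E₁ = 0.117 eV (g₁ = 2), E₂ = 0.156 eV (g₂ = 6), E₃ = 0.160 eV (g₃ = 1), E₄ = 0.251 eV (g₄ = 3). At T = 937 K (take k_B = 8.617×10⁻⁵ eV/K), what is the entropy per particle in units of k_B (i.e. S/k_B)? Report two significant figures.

k_BT = 8.617×10⁻⁵ × 937 K = 0.08074 eV.
Eᵢ/kT = 0, 1.449, 1.932, 1.982, 3.109.
Z = Σ gᵢe^(−Eᵢ/kT) = 6·e^(−0) + 2·e^(−1.449) + 6·e^(−1.932) + 1·e^(−1.982) + 3·e^(−3.109) = 6.000 + 0.4696 + 0.8691 + 0.1378 + 0.1339 = 7.610.
⟨E⟩ = Σ EᵢPᵢ = 0.03235 eV.
S/k_B = ln Z + ⟨E⟩/kT = ln(7.610) + 0.03235/0.08074 = 2.029 + 0.4007 = 2.4.

2.4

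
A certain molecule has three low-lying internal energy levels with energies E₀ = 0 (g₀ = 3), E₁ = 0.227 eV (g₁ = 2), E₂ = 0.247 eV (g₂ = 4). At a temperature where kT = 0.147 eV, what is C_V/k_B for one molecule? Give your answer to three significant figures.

Eᵢ/kT = 0, 1.5442, 1.6803.
Z = Σ gᵢe^(−Eᵢ/kT) = 3·e^(−0) + 2·e^(−1.5442) + 4·e^(−1.6803) = 3.0000 + 0.42697 + 0.74527 = 4.1722.
⟨E⟩ = 0.067351 eV, ⟨E²⟩ = 0.016171 eV².
C_V/k_B = (⟨E²⟩ − ⟨E⟩²)/(kT)² = (0.016171 − 0.0045362)/0.021609 = 0.538.

0.538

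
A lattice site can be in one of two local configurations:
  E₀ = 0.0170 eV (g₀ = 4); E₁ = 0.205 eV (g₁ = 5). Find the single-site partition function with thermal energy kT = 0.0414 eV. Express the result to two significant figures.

Z = 2.7

Eᵢ/kT = 0.4106, 4.952.
Z = Σ gᵢe^(−Eᵢ/kT) = 4·e^(−0.4106) + 5·e^(−4.952) = 2.653 + 0.03535 = 2.688.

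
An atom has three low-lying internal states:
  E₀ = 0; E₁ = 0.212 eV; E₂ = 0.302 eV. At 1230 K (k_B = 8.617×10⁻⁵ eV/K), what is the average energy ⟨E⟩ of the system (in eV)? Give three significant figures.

k_BT = 8.617×10⁻⁵ × 1230 K = 0.10599 eV.
Eᵢ/kT = 0, 2.0002, 2.8493.
Z = Σ e^(−Eᵢ/kT) = e^(−0) + e^(−2.0002) + e^(−2.8493) = 1.0000 + 0.13531 + 0.057885 = 1.1932.
⟨E⟩ = Σ Eᵢ e^(−Eᵢ/kT) / Z = (0·1.0000 + 0.212·0.13531 + 0.302·0.057885) / 1.1932 = 0.0387 eV.

0.0387 eV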